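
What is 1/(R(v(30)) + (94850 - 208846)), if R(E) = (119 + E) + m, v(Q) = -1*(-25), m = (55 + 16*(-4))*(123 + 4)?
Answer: -1/114995 ≈ -8.6960e-6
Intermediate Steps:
m = -1143 (m = (55 - 64)*127 = -9*127 = -1143)
v(Q) = 25
R(E) = -1024 + E (R(E) = (119 + E) - 1143 = -1024 + E)
1/(R(v(30)) + (94850 - 208846)) = 1/((-1024 + 25) + (94850 - 208846)) = 1/(-999 - 113996) = 1/(-114995) = -1/114995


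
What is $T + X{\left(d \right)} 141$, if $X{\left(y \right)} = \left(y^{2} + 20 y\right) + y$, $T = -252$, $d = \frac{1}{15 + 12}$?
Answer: $- \frac{34540}{243} \approx -142.14$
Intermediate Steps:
$d = \frac{1}{27} \approx 0.037037$
$X{\left(y \right)} = y^{2} + 21 y$
$T + X{\left(d \right)} 141 = -252 + \frac{21 + \frac{1}{27}}{27} \cdot 141 = -252 + \frac{1}{27} \cdot \frac{568}{27} \cdot 141 = -252 + \frac{568}{729} \cdot 141 = -252 + \frac{26696}{243} = - \frac{34540}{243}$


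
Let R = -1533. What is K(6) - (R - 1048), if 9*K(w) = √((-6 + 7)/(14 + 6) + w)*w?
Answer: 2581 + 11*√5/15 ≈ 2582.6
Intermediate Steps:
K(w) = w*√(1/20 + w)/9 (K(w) = (√((-6 + 7)/(14 + 6) + w)*w)/9 = (√(1/20 + w)*w)/9 = (w*√(1/20 + w))/9 = w*√(1/20 + w)/9)
K(6) - (R - 1048) = (1/90)*6*√(5 + 100*6) - (-1533 - 1048) = (1/90)*6*√(5 + 600) - 1*(-2581) = (1/90)*6*√605 + 2581 = (1/90)*6*(11*√5) + 2581 = 11*√5/15 + 2581 = 2581 + 11*√5/15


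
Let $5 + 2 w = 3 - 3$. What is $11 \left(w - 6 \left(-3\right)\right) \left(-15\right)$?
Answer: $- \frac{5115}{2} \approx -2557.5$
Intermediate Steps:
$w = - \frac{5}{2}$ ($w = - \frac{5}{2} + \frac{3 - 3}{2} = - \frac{5}{2} + \frac{1}{2} \cdot 0 = - \frac{5}{2} + 0 = - \frac{5}{2} \approx -2.5$)
$11 \left(w - 6 \left(-3\right)\right) \left(-15\right) = 11 \left(- \frac{5}{2} - 6 \left(-3\right)\right) \left(-15\right) = 11 \left(- \frac{5}{2} - -18\right) \left(-15\right) = 11 \left(- \frac{5}{2} + 18\right) \left(-15\right) = 11 \cdot \frac{31}{2} \left(-15\right) = \frac{341}{2} \left(-15\right) = - \frac{5115}{2}$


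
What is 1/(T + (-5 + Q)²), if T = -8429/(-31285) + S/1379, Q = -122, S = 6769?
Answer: 6163145/99437278813 ≈ 6.1980e-5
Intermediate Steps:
T = 31913108/6163145 (T = -8429/(-31285) + 6769/1379 = -8429*(-1/31285) + 6769*(1/1379) = 8429/31285 + 967/197 = 31913108/6163145 ≈ 5.1781)
1/(T + (-5 + Q)²) = 1/(31913108/6163145 + (-5 - 122)²) = 1/(31913108/6163145 + (-127)²) = 1/(31913108/6163145 + 16129) = 1/(99437278813/6163145) = 6163145/99437278813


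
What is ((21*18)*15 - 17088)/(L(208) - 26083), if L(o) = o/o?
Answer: 1903/4347 ≈ 0.43777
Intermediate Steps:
L(o) = 1
((21*18)*15 - 17088)/(L(208) - 26083) = ((21*18)*15 - 17088)/(1 - 26083) = (378*15 - 17088)/(-26082) = (5670 - 17088)*(-1/26082) = -11418*(-1/26082) = 1903/4347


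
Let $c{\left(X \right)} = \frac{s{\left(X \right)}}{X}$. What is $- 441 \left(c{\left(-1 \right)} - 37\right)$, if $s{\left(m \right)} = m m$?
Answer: $16758$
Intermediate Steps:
$s{\left(m \right)} = m^{2}$
$c{\left(X \right)} = X$ ($c{\left(X \right)} = \frac{X^{2}}{X} = X$)
$- 441 \left(c{\left(-1 \right)} - 37\right) = - 441 \left(-1 - 37\right) = \left(-441\right) \left(-38\right) = 16758$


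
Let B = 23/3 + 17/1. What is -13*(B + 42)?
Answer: -2600/3 ≈ -866.67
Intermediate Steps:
B = 74/3 (B = 23*(1/3) + 17*1 = 23/3 + 17 = 74/3 ≈ 24.667)
-13*(B + 42) = -13*(74/3 + 42) = -13*200/3 = -2600/3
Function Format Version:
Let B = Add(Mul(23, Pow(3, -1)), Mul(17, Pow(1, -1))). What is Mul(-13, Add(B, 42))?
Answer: Rational(-2600, 3) ≈ -866.67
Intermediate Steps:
B = Rational(74, 3) (B = Add(Mul(23, Rational(1, 3)), Mul(17, 1)) = Add(Rational(23, 3), 17) = Rational(74, 3) ≈ 24.667)
Mul(-13, Add(B, 42)) = Mul(-13, Add(Rational(74, 3), 42)) = Mul(-13, Rational(200, 3)) = Rational(-2600, 3)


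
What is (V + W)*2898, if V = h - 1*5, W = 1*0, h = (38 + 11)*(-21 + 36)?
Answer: 2115540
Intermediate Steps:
h = 735 (h = 49*15 = 735)
W = 0
V = 730 (V = 735 - 1*5 = 735 - 5 = 730)
(V + W)*2898 = (730 + 0)*2898 = 730*2898 = 2115540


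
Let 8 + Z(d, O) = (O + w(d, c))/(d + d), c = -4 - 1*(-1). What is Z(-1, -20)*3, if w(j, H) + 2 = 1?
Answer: 15/2 ≈ 7.5000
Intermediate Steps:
c = -3 (c = -4 + 1 = -3)
w(j, H) = -1 (w(j, H) = -2 + 1 = -1)
Z(d, O) = -8 + (-1 + O)/(2*d) (Z(d, O) = -8 + (O - 1)/(d + d) = -8 + (-1 + O)/((2*d)) = -8 + (-1 + O)*(1/(2*d)) = -8 + (-1 + O)/(2*d))
Z(-1, -20)*3 = ((½)*(-1 - 20 - 16*(-1))/(-1))*3 = ((½)*(-1)*(-1 - 20 + 16))*3 = ((½)*(-1)*(-5))*3 = (5/2)*3 = 15/2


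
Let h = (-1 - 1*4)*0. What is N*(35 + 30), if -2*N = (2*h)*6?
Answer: 0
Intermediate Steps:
h = 0 (h = (-1 - 4)*0 = -5*0 = 0)
N = 0 (N = -2*0*6/2 = -0*6 = -½*0 = 0)
N*(35 + 30) = 0*(35 + 30) = 0*65 = 0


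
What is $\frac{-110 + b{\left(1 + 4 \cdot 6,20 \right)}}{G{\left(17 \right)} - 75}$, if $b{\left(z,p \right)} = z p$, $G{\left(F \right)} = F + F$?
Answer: $- \frac{390}{41} \approx -9.5122$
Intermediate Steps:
$G{\left(F \right)} = 2 F$
$b{\left(z,p \right)} = p z$
$\frac{-110 + b{\left(1 + 4 \cdot 6,20 \right)}}{G{\left(17 \right)} - 75} = \frac{-110 + 20 \left(1 + 4 \cdot 6\right)}{2 \cdot 17 - 75} = \frac{-110 + 20 \left(1 + 24\right)}{34 - 75} = \frac{-110 + 20 \cdot 25}{-41} = \left(-110 + 500\right) \left(- \frac{1}{41}\right) = 390 \left(- \frac{1}{41}\right) = - \frac{390}{41}$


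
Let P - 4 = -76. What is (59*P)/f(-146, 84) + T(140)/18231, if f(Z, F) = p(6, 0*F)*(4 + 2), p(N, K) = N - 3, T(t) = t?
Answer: -4302376/18231 ≈ -235.99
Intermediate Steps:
p(N, K) = -3 + N
P = -72 (P = 4 - 76 = -72)
f(Z, F) = 18 (f(Z, F) = (-3 + 6)*(4 + 2) = 3*6 = 18)
(59*P)/f(-146, 84) + T(140)/18231 = (59*(-72))/18 + 140/18231 = -4248*1/18 + 140*(1/18231) = -236 + 140/18231 = -4302376/18231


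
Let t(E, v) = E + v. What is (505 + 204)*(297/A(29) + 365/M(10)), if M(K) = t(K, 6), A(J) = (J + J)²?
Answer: 218480477/13456 ≈ 16237.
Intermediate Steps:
A(J) = 4*J² (A(J) = (2*J)² = 4*J²)
M(K) = 6 + K (M(K) = K + 6 = 6 + K)
(505 + 204)*(297/A(29) + 365/M(10)) = (505 + 204)*(297/((4*29²)) + 365/(6 + 10)) = 709*(297/((4*841)) + 365/16) = 709*(297/3364 + 365*(1/16)) = 709*(297*(1/3364) + 365/16) = 709*(297/3364 + 365/16) = 709*(308153/13456) = 218480477/13456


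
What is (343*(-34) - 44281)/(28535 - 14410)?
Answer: -55943/14125 ≈ -3.9606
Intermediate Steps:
(343*(-34) - 44281)/(28535 - 14410) = (-11662 - 44281)/14125 = -55943*1/14125 = -55943/14125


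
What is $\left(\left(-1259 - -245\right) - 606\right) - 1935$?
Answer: $-3555$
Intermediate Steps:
$\left(\left(-1259 - -245\right) - 606\right) - 1935 = \left(\left(-1259 + 245\right) - 606\right) - 1935 = \left(-1014 - 606\right) - 1935 = -1620 - 1935 = -3555$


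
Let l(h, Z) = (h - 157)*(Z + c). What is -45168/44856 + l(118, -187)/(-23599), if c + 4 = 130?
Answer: -48859669/44106531 ≈ -1.1078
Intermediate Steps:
c = 126 (c = -4 + 130 = 126)
l(h, Z) = (-157 + h)*(126 + Z) (l(h, Z) = (h - 157)*(Z + 126) = (-157 + h)*(126 + Z))
-45168/44856 + l(118, -187)/(-23599) = -45168/44856 + (-19782 - 157*(-187) + 126*118 - 187*118)/(-23599) = -45168*1/44856 + (-19782 + 29359 + 14868 - 22066)*(-1/23599) = -1882/1869 + 2379*(-1/23599) = -1882/1869 - 2379/23599 = -48859669/44106531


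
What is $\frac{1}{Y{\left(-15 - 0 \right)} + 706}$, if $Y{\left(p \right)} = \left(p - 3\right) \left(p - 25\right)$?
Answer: $\frac{1}{1426} \approx 0.00070126$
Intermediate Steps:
$Y{\left(p \right)} = \left(-25 + p\right) \left(-3 + p\right)$ ($Y{\left(p \right)} = \left(-3 + p\right) \left(-25 + p\right) = \left(-25 + p\right) \left(-3 + p\right)$)
$\frac{1}{Y{\left(-15 - 0 \right)} + 706} = \frac{1}{\left(75 + \left(-15 - 0\right)^{2} - 28 \left(-15 - 0\right)\right) + 706} = \frac{1}{\left(75 + \left(-15 + 0\right)^{2} - 28 \left(-15 + 0\right)\right) + 706} = \frac{1}{\left(75 + \left(-15\right)^{2} - -420\right) + 706} = \frac{1}{\left(75 + 225 + 420\right) + 706} = \frac{1}{720 + 706} = \frac{1}{1426}$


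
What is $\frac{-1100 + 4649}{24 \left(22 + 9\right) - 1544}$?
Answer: $- \frac{3549}{800} \approx -4.4362$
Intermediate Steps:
$\frac{-1100 + 4649}{24 \left(22 + 9\right) - 1544} = \frac{3549}{24 \cdot 31 - 1544} = \frac{3549}{744 - 1544} = \frac{3549}{-800} = 3549 \left(- \frac{1}{800}\right) = - \frac{3549}{800}$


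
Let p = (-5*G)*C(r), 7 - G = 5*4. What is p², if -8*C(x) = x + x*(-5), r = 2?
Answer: 4225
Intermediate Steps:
C(x) = x/2 (C(x) = -(x + x*(-5))/8 = -(x - 5*x)/8 = -(-1)*x/2 = x/2)
G = -13 (G = 7 - 5*4 = 7 - 1*20 = 7 - 20 = -13)
p = 65 (p = (-5*(-13))*((½)*2) = 65*1 = 65)
p² = 65² = 4225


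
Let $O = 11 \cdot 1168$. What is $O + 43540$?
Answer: $56388$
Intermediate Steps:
$O = 12848$
$O + 43540 = 12848 + 43540 = 56388$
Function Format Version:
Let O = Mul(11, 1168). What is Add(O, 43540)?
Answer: 56388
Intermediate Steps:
O = 12848
Add(O, 43540) = Add(12848, 43540) = 56388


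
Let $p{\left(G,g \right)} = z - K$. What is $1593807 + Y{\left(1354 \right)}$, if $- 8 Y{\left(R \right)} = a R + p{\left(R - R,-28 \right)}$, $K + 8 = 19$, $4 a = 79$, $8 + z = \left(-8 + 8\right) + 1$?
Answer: $\frac{25447465}{16} \approx 1.5905 \cdot 10^{6}$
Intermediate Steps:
$z = -7$ ($z = -8 + \left(\left(-8 + 8\right) + 1\right) = -8 + \left(0 + 1\right) = -8 + 1 = -7$)
$a = \frac{79}{4}$ ($a = \frac{1}{4} \cdot 79 = \frac{79}{4} \approx 19.75$)
$K = 11$ ($K = -8 + 19 = 11$)
$p{\left(G,g \right)} = -18$ ($p{\left(G,g \right)} = -7 - 11 = -18$)
$Y{\left(R \right)} = \frac{9}{4} - \frac{79 R}{32}$ ($Y{\left(R \right)} = - \frac{\frac{79 R}{4} - 18}{8} = - \frac{-18 + \frac{79 R}{4}}{8} = \frac{9}{4} - \frac{79 R}{32}$)
$1593807 + Y{\left(1354 \right)} = 1593807 + \left(\frac{9}{4} - \frac{53483}{16}\right) = 1593807 - \frac{53447}{16} = \frac{25447465}{16}$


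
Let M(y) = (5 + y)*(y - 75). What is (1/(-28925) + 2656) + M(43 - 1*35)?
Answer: 51631124/28925 ≈ 1785.0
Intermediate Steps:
M(y) = (-75 + y)*(5 + y) (M(y) = (5 + y)*(-75 + y) = (-75 + y)*(5 + y))
(1/(-28925) + 2656) + M(43 - 1*35) = (1/(-28925) + 2656) + (-375 + (43 - 1*35)² - 70*(43 - 1*35)) = (-1/28925 + 2656) + (-375 + (43 - 35)² - 70*(43 - 35)) = 76824799/28925 + (-375 + 8² - 70*8) = 76824799/28925 + (-375 + 64 - 560) = 76824799/28925 - 871 = 51631124/28925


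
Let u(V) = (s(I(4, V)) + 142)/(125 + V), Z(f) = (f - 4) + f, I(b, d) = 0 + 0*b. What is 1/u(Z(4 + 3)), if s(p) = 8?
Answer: 9/10 ≈ 0.90000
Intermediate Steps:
I(b, d) = 0 (I(b, d) = 0 + 0 = 0)
Z(f) = -4 + 2*f (Z(f) = (-4 + f) + f = -4 + 2*f)
u(V) = 150/(125 + V) (u(V) = (8 + 142)/(125 + V) = 150/(125 + V))
1/u(Z(4 + 3)) = 1/(150/(125 + (-4 + 2*(4 + 3)))) = 1/(150/(125 + (-4 + 2*7))) = 1/(150/(125 + (-4 + 14))) = 1/(150/(125 + 10)) = 1/(150/135) = 1/(150*(1/135)) = 1/(10/9) = 9/10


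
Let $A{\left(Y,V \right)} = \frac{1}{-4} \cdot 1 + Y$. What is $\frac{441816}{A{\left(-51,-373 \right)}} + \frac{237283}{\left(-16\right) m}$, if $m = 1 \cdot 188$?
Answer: $- \frac{130843247}{15040} \approx -8699.7$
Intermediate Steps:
$m = 188$
$A{\left(Y,V \right)} = - \frac{1}{4} + Y$ ($A{\left(Y,V \right)} = \left(- \frac{1}{4}\right) 1 + Y = - \frac{1}{4} + Y$)
$\frac{441816}{A{\left(-51,-373 \right)}} + \frac{237283}{\left(-16\right) m} = \frac{441816}{- \frac{1}{4} - 51} + \frac{237283}{\left(-16\right) 188} = \frac{441816}{- \frac{205}{4}} + \frac{237283}{-3008} = 441816 \left(- \frac{4}{205}\right) + 237283 \left(- \frac{1}{3008}\right) = - \frac{43104}{5} - \frac{237283}{3008} = - \frac{130843247}{15040}$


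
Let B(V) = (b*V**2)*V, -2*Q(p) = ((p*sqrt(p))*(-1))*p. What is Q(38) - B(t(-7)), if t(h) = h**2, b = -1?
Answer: 117649 + 722*sqrt(38) ≈ 1.2210e+5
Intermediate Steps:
Q(p) = p**(5/2)/2 (Q(p) = -(p*sqrt(p))*(-1)*p/2 = -p**(3/2)*(-1)*p/2 = -(-p**(3/2))*p/2 = -(-1)*p**(5/2)/2 = p**(5/2)/2)
B(V) = -V**3 (B(V) = (-V**2)*V = -V**3)
Q(38) - B(t(-7)) = 38**(5/2)/2 - (-1)*((-7)**2)**3 = (1444*sqrt(38))/2 - (-1)*49**3 = 722*sqrt(38) - (-1)*117649 = 722*sqrt(38) - 1*(-117649) = 722*sqrt(38) + 117649 = 117649 + 722*sqrt(38)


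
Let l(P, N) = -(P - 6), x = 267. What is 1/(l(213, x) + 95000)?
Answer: 1/94793 ≈ 1.0549e-5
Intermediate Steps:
l(P, N) = 6 - P (l(P, N) = -(-6 + P) = 6 - P)
1/(l(213, x) + 95000) = 1/((6 - 1*213) + 95000) = 1/((6 - 213) + 95000) = 1/(-207 + 95000) = 1/94793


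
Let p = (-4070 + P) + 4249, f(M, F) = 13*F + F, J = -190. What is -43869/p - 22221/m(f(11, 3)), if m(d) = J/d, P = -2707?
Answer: 1183836003/240160 ≈ 4929.4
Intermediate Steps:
f(M, F) = 14*F
m(d) = -190/d
p = -2528 (p = (-4070 - 2707) + 4249 = -6777 + 4249 = -2528)
-43869/p - 22221/m(f(11, 3)) = -43869/(-2528) - 22221/((-190/(14*3))) = -43869*(-1/2528) - 22221/((-190/42)) = 43869/2528 - 22221/((-190*1/42)) = 43869/2528 - 22221/(-95/21) = 43869/2528 - 22221*(-21/95) = 43869/2528 + 466641/95 = 1183836003/240160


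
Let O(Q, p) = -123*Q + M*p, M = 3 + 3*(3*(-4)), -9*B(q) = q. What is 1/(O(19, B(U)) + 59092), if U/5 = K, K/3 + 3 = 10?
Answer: 1/57140 ≈ 1.7501e-5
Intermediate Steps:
K = 21 (K = -9 + 3*10 = -9 + 30 = 21)
U = 105 (U = 5*21 = 105)
B(q) = -q/9
M = -33 (M = 3 + 3*(-12) = 3 - 36 = -33)
O(Q, p) = -123*Q - 33*p
1/(O(19, B(U)) + 59092) = 1/((-123*19 - (-11)*105/3) + 59092) = 1/((-2337 - 33*(-35/3)) + 59092) = 1/((-2337 + 385) + 59092) = 1/(-1952 + 59092) = 1/57140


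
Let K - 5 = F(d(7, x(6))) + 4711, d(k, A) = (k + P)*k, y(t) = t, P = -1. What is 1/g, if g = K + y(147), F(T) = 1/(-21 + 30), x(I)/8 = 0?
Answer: 9/43768 ≈ 0.00020563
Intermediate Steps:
x(I) = 0 (x(I) = 8*0 = 0)
d(k, A) = k*(-1 + k) (d(k, A) = (k - 1)*k = (-1 + k)*k = k*(-1 + k))
F(T) = ⅑ (F(T) = 1/9 = ⅑)
K = 42445/9 (K = 5 + (⅑ + 4711) = 5 + 42400/9 = 42445/9 ≈ 4716.1)
g = 43768/9 (g = 42445/9 + 147 = 43768/9 ≈ 4863.1)
1/g = 1/(43768/9) = 9/43768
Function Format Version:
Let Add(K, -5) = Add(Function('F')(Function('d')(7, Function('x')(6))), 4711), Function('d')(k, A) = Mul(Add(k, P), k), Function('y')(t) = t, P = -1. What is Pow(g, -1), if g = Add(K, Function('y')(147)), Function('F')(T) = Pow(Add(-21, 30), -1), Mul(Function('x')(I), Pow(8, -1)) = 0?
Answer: Rational(9, 43768) ≈ 0.00020563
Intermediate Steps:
Function('x')(I) = 0 (Function('x')(I) = Mul(8, 0) = 0)
Function('d')(k, A) = Mul(k, Add(-1, k)) (Function('d')(k, A) = Mul(Add(k, -1), k) = Mul(Add(-1, k), k) = Mul(k, Add(-1, k)))
Function('F')(T) = Rational(1, 9) (Function('F')(T) = Pow(9, -1) = Rational(1, 9))
K = Rational(42445, 9) (K = Add(5, Add(Rational(1, 9), 4711)) = Add(5, Rational(42400, 9)) = Rational(42445, 9) ≈ 4716.1)
g = Rational(43768, 9) (g = Add(Rational(42445, 9), 147) = Rational(43768, 9) ≈ 4863.1)
Pow(g, -1) = Pow(Rational(43768, 9), -1) = Rational(9, 43768)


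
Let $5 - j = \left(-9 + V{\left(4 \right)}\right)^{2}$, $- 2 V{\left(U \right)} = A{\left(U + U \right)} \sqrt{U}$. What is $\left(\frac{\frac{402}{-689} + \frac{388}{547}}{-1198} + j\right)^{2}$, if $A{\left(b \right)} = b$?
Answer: $\frac{4110586037127376509609}{50964379534008889} \approx 80656.0$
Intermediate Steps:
$V{\left(U \right)} = - U^{\frac{3}{2}}$ ($V{\left(U \right)} = - \frac{\left(U + U\right) \sqrt{U}}{2} = - \frac{2 U \sqrt{U}}{2} = - \frac{2 U^{\frac{3}{2}}}{2} = - U^{\frac{3}{2}}$)
$j = -284$ ($j = 5 - \left(-9 - 4^{\frac{3}{2}}\right)^{2} = 5 - \left(-9 - 8\right)^{2} = 5 - \left(-17\right)^{2} = 5 - 289 = -284$)
$\left(\frac{\frac{402}{-689} + \frac{388}{547}}{-1198} + j\right)^{2} = \left(\frac{\frac{402}{-689} + \frac{388}{547}}{-1198} - 284\right)^{2} = \left(\left(402 \left(- \frac{1}{689}\right) + 388 \cdot \frac{1}{547}\right) \left(- \frac{1}{1198}\right) - 284\right)^{2} = \left(\left(- \frac{402}{689} + \frac{388}{547}\right) \left(- \frac{1}{1198}\right) - 284\right)^{2} = \left(\frac{47438}{376883} \left(- \frac{1}{1198}\right) - 284\right)^{2} = \left(- \frac{23719}{225752917} - 284\right)^{2} = \left(- \frac{64113852147}{225752917}\right)^{2} = \frac{4110586037127376509609}{50964379534008889}$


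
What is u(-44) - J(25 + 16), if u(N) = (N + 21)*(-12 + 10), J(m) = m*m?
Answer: -1635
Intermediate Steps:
J(m) = m**2
u(N) = -42 - 2*N (u(N) = (21 + N)*(-2) = -42 - 2*N)
u(-44) - J(25 + 16) = (-42 - 2*(-44)) - (25 + 16)**2 = (-42 + 88) - 1*41**2 = 46 - 1*1681 = 46 - 1681 = -1635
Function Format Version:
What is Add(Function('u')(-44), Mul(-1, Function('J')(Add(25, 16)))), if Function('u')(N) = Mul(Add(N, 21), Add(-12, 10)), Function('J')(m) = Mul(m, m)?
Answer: -1635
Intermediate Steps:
Function('J')(m) = Pow(m, 2)
Function('u')(N) = Add(-42, Mul(-2, N)) (Function('u')(N) = Mul(Add(21, N), -2) = Add(-42, Mul(-2, N)))
Add(Function('u')(-44), Mul(-1, Function('J')(Add(25, 16)))) = Add(Add(-42, Mul(-2, -44)), Mul(-1, Pow(Add(25, 16), 2))) = Add(Add(-42, 88), Mul(-1, Pow(41, 2))) = Add(46, Mul(-1, 1681)) = Add(46, -1681) = -1635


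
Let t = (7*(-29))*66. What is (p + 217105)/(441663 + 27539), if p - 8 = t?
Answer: 203715/469202 ≈ 0.43417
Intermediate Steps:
t = -13398 (t = -203*66 = -13398)
p = -13390 (p = 8 - 13398 = -13390)
(p + 217105)/(441663 + 27539) = (-13390 + 217105)/(441663 + 27539) = 203715/469202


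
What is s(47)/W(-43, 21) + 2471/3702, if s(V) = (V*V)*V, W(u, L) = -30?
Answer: -10674406/3085 ≈ -3460.1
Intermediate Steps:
s(V) = V³ (s(V) = V²*V = V³)
s(47)/W(-43, 21) + 2471/3702 = 47³/(-30) + 2471/3702 = 103823*(-1/30) + 2471*(1/3702) = -103823/30 + 2471/3702 = -10674406/3085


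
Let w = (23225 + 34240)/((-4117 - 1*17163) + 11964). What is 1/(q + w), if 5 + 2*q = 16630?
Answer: 9316/77381785 ≈ 0.00012039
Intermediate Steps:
q = 16625/2 (q = -5/2 + (½)*16630 = -5/2 + 8315 = 16625/2 ≈ 8312.5)
w = -57465/9316 (w = 57465/((-4117 - 17163) + 11964) = 57465/(-21280 + 11964) = 57465/(-9316) = 57465*(-1/9316) = -57465/9316 ≈ -6.1684)
1/(q + w) = 1/(16625/2 - 57465/9316) = 1/(77381785/9316) = 9316/77381785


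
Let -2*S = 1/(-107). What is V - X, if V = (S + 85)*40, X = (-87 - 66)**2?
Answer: -2140943/107 ≈ -20009.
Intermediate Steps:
S = 1/214 (S = -1/2/(-107) = -1/2*(-1/107) = 1/214 ≈ 0.0046729)
X = 23409 (X = (-153)**2 = 23409)
V = 363820/107 (V = (1/214 + 85)*40 = (18191/214)*40 = 363820/107 ≈ 3400.2)
V - X = 363820/107 - 1*23409 = 363820/107 - 23409 = -2140943/107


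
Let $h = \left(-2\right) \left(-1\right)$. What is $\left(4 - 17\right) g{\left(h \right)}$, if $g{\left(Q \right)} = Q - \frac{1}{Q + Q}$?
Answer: $- \frac{91}{4} \approx -22.75$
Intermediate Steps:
$h = 2$
$g{\left(Q \right)} = Q - \frac{1}{2 Q}$
$\left(4 - 17\right) g{\left(h \right)} = \left(4 - 17\right) \left(2 - \frac{1}{2 \cdot 2}\right) = - 13 \left(2 - \frac{1}{4}\right) = \left(-13\right) \frac{7}{4} = - \frac{91}{4}$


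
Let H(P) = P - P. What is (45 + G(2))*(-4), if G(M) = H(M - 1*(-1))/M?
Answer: -180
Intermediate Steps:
H(P) = 0
G(M) = 0 (G(M) = 0/M = 0)
(45 + G(2))*(-4) = (45 + 0)*(-4) = 45*(-4) = -180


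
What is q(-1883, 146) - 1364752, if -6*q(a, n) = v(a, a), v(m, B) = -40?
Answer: -4094236/3 ≈ -1.3647e+6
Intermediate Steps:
q(a, n) = 20/3 (q(a, n) = -1/6*(-40) = 20/3)
q(-1883, 146) - 1364752 = 20/3 - 1364752 = -4094236/3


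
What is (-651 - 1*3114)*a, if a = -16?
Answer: 60240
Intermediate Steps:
(-651 - 1*3114)*a = (-651 - 1*3114)*(-16) = (-651 - 3114)*(-16) = -3765*(-16) = 60240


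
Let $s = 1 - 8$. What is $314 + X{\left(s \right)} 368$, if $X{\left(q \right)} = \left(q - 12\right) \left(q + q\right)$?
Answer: $98202$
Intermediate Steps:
$s = -7$
$X{\left(q \right)} = 2 q \left(-12 + q\right)$ ($X{\left(q \right)} = \left(-12 + q\right) 2 q = 2 q \left(-12 + q\right)$)
$314 + X{\left(s \right)} 368 = 314 + 2 \left(-7\right) \left(-12 - 7\right) 368 = 314 + 2 \left(-7\right) \left(-19\right) 368 = 314 + 266 \cdot 368 = 314 + 97888 = 98202$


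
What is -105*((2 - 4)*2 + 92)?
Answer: -9240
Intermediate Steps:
-105*((2 - 4)*2 + 92) = -105*(-2*2 + 92) = -105*(-4 + 92) = -105*88 = -9240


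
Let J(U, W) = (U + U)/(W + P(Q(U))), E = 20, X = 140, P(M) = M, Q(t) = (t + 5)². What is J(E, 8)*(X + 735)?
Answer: 35000/633 ≈ 55.292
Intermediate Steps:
Q(t) = (5 + t)²
J(U, W) = 2*U/(W + (5 + U)²) (J(U, W) = (U + U)/(W + (5 + U)²) = (2*U)/(W + (5 + U)²) = 2*U/(W + (5 + U)²))
J(E, 8)*(X + 735) = (2*20/(8 + (5 + 20)²))*(140 + 735) = (2*20/(8 + 25²))*875 = (2*20/(8 + 625))*875 = (2*20/633)*875 = (2*20*(1/633))*875 = (40/633)*875 = 35000/633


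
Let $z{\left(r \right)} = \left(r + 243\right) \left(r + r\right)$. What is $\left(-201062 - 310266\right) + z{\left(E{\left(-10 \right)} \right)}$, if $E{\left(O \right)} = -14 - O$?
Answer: $-513240$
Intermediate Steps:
$z{\left(r \right)} = 2 r \left(243 + r\right)$ ($z{\left(r \right)} = \left(243 + r\right) 2 r = 2 r \left(243 + r\right)$)
$\left(-201062 - 310266\right) + z{\left(E{\left(-10 \right)} \right)} = \left(-201062 - 310266\right) + 2 \left(-14 - -10\right) \left(243 - 4\right) = -511328 + 2 \left(-14 + 10\right) \left(243 + \left(-14 + 10\right)\right) = -511328 + 2 \left(-4\right) \left(243 - 4\right) = -511328 + 2 \left(-4\right) 239 = -511328 - 1912 = -513240$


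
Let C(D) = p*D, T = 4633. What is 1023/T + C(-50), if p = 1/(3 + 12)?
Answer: -43261/13899 ≈ -3.1125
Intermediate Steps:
p = 1/15 ≈ 0.066667
C(D) = D/15
1023/T + C(-50) = 1023/4633 + (1/15)*(-50) = 1023*(1/4633) - 10/3 = 1023/4633 - 10/3 = -43261/13899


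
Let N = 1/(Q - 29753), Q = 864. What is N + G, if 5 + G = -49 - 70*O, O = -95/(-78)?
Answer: -156896198/1126671 ≈ -139.26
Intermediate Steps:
O = 95/78 (O = -95*(-1/78) = 95/78 ≈ 1.2179)
N = -1/28889 (N = 1/(864 - 29753) = 1/(-28889) = -1/28889 ≈ -3.4615e-5)
G = -5431/39 (G = -5 + (-49 - 70*95/78) = -5 + (-49 - 3325/39) = -5 - 5236/39 = -5431/39 ≈ -139.26)
N + G = -1/28889 - 5431/39 = -156896198/1126671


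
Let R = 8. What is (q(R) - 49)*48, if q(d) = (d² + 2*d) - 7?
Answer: 1152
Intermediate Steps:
q(d) = -7 + d² + 2*d
(q(R) - 49)*48 = ((-7 + 8² + 2*8) - 49)*48 = ((-7 + 64 + 16) - 49)*48 = (73 - 49)*48 = 24*48 = 1152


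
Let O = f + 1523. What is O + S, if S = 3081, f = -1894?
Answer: 2710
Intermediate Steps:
O = -371 (O = -1894 + 1523 = -371)
O + S = -371 + 3081 = 2710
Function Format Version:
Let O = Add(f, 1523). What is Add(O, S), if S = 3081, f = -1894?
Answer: 2710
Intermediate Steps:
O = -371 (O = Add(-1894, 1523) = -371)
Add(O, S) = Add(-371, 3081) = 2710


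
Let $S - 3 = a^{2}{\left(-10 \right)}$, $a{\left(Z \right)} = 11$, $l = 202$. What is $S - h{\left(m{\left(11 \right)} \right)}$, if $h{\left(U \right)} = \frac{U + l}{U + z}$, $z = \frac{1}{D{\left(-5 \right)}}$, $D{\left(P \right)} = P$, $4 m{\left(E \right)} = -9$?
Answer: $\frac{10071}{49} \approx 205.53$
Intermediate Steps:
$m{\left(E \right)} = - \frac{9}{4}$ ($m{\left(E \right)} = \frac{1}{4} \left(-9\right) = - \frac{9}{4}$)
$S = 124$ ($S = 3 + 11^{2} = 3 + 121 = 124$)
$z = - \frac{1}{5}$ ($z = \frac{1}{-5} = - \frac{1}{5} \approx -0.2$)
$h{\left(U \right)} = \frac{202 + U}{- \frac{1}{5} + U}$ ($h{\left(U \right)} = \frac{U + 202}{U - \frac{1}{5}} = \frac{202 + U}{- \frac{1}{5} + U}$)
$S - h{\left(m{\left(11 \right)} \right)} = 124 - \frac{5 \left(202 - \frac{9}{4}\right)}{-1 + 5 \left(- \frac{9}{4}\right)} = 124 - 5 \frac{1}{-1 - \frac{45}{4}} \cdot \frac{799}{4} = 124 - 5 \frac{1}{- \frac{49}{4}} \cdot \frac{799}{4} = 124 - 5 \left(- \frac{4}{49}\right) \frac{799}{4} = 124 - - \frac{3995}{49} = 124 + \frac{3995}{49} = \frac{10071}{49}$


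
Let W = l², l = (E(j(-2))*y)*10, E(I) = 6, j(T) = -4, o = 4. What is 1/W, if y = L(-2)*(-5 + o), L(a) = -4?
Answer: 1/57600 ≈ 1.7361e-5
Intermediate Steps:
y = 4 (y = -4*(-5 + 4) = -4*(-1) = 4)
l = 240 (l = (6*4)*10 = 24*10 = 240)
W = 57600 (W = 240² = 57600)
1/W = 1/57600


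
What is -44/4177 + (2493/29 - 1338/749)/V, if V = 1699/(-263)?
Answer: -2010274843781/154147920283 ≈ -13.041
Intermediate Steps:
V = -1699/263 (V = 1699*(-1/263) = -1699/263 ≈ -6.4601)
-44/4177 + (2493/29 - 1338/749)/V = -44/4177 + (2493/29 - 1338/749)/(-1699/263) = -44*1/4177 + (2493*(1/29) - 1338*1/749)*(-263/1699) = -44/4177 + (2493/29 - 1338/749)*(-263/1699) = -44/4177 + (1828455/21721)*(-263/1699) = -44/4177 - 480883665/36903979 = -2010274843781/154147920283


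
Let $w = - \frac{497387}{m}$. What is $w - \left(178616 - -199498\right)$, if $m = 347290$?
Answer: $- \frac{131315708447}{347290} \approx -3.7812 \cdot 10^{5}$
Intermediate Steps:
$w = - \frac{497387}{347290} \approx -1.4322$
$w - \left(178616 - -199498\right) = - \frac{497387}{347290} - \left(178616 - -199498\right) = - \frac{497387}{347290} - \left(178616 + 199498\right) = - \frac{497387}{347290} - 378114 = - \frac{131315708447}{347290}$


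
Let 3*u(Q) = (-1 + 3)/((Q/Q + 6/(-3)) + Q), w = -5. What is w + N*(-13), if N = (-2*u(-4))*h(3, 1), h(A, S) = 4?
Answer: -283/15 ≈ -18.867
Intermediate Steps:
u(Q) = 2/(3*(-1 + Q)) (u(Q) = ((-1 + 3)/((Q/Q + 6/(-3)) + Q))/3 = (2/((1 + 6*(-1/3)) + Q))/3 = (2/((1 - 2) + Q))/3 = (2/(-1 + Q))/3 = 2/(3*(-1 + Q)))
N = 16/15 (N = -4/(3*(-1 - 4))*4 = -4/(3*(-5))*4 = -4*(-1)/(3*5)*4 = -2*(-2/15)*4 = (4/15)*4 = 16/15 ≈ 1.0667)
w + N*(-13) = -5 + (16/15)*(-13) = -5 - 208/15 = -283/15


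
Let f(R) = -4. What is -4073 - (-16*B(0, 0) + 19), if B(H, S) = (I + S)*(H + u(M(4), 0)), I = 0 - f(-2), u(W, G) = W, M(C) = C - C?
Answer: -4092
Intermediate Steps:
M(C) = 0
I = 4 (I = 0 - 1*(-4) = 0 + 4 = 4)
B(H, S) = H*(4 + S) (B(H, S) = (4 + S)*(H + 0) = (4 + S)*H = H*(4 + S))
-4073 - (-16*B(0, 0) + 19) = -4073 - (-0*(4 + 0) + 19) = -4073 - (-0*4 + 19) = -4073 - (-16*0 + 19) = -4073 - (0 + 19) = -4073 - 1*19 = -4073 - 19 = -4092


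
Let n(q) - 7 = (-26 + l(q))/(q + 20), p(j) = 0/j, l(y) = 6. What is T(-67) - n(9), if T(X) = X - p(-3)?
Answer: -2126/29 ≈ -73.310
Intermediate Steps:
p(j) = 0
n(q) = 7 - 20/(20 + q) (n(q) = 7 + (-26 + 6)/(q + 20) = 7 - 20/(20 + q))
T(X) = X (T(X) = X - 1*0 = X + 0 = X)
T(-67) - n(9) = -67 - (120 + 7*9)/(20 + 9) = -67 - (120 + 63)/29 = -67 - 183/29 = -2126/29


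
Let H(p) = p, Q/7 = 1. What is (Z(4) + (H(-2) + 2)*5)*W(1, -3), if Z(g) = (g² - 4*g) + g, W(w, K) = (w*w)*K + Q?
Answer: 16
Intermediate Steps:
Q = 7 (Q = 7*1 = 7)
W(w, K) = 7 + K*w² (W(w, K) = (w*w)*K + 7 = w²*K + 7 = K*w² + 7 = 7 + K*w²)
Z(g) = g² - 3*g
(Z(4) + (H(-2) + 2)*5)*W(1, -3) = (4*(-3 + 4) + (-2 + 2)*5)*(7 - 3*1²) = (4*1 + 0*5)*(7 - 3*1) = (4 + 0)*(7 - 3) = 4*4 = 16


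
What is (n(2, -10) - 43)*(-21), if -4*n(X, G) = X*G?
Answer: 798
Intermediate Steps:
n(X, G) = -G*X/4 (n(X, G) = -X*G/4 = -G*X/4)
(n(2, -10) - 43)*(-21) = (-1/4*(-10)*2 - 43)*(-21) = (5 - 43)*(-21) = -38*(-21) = 798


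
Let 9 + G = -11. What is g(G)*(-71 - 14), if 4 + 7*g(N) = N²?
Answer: -33660/7 ≈ -4808.6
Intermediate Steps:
G = -20 (G = -9 - 11 = -20)
g(N) = -4/7 + N²/7
g(G)*(-71 - 14) = (-4/7 + (⅐)*(-20)²)*(-71 - 14) = (-4/7 + (⅐)*400)*(-85) = (-4/7 + 400/7)*(-85) = (396/7)*(-85) = -33660/7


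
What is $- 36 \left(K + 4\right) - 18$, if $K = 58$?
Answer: $-2250$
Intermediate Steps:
$- 36 \left(K + 4\right) - 18 = - 36 \left(58 + 4\right) - 18 = \left(-36\right) 62 - 18 = -2232 - 18 = -2250$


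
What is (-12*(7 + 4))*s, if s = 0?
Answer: 0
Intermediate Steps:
(-12*(7 + 4))*s = -12*(7 + 4)*0 = -12*11*0 = -132*0 = 0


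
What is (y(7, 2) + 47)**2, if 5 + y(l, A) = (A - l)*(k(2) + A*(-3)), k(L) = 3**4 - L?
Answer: 104329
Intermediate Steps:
k(L) = 81 - L
y(l, A) = -5 + (79 - 3*A)*(A - l) (y(l, A) = -5 + (A - l)*((81 - 1*2) + A*(-3)) = -5 + (A - l)*((81 - 2) - 3*A) = -5 + (A - l)*(79 - 3*A) = -5 + (79 - 3*A)*(A - l))
(y(7, 2) + 47)**2 = ((-5 - 79*7 - 3*2**2 + 79*2 + 3*2*7) + 47)**2 = ((-5 - 553 - 3*4 + 158 + 42) + 47)**2 = ((-5 - 553 - 12 + 158 + 42) + 47)**2 = (-370 + 47)**2 = (-323)**2 = 104329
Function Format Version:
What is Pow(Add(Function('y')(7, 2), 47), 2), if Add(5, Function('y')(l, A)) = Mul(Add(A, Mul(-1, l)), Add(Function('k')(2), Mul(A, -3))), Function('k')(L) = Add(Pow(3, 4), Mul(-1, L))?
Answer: 104329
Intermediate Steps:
Function('k')(L) = Add(81, Mul(-1, L))
Function('y')(l, A) = Add(-5, Mul(Add(79, Mul(-3, A)), Add(A, Mul(-1, l)))) (Function('y')(l, A) = Add(-5, Mul(Add(A, Mul(-1, l)), Add(Add(81, Mul(-1, 2)), Mul(A, -3)))) = Add(-5, Mul(Add(A, Mul(-1, l)), Add(Add(81, -2), Mul(-3, A)))) = Add(-5, Mul(Add(A, Mul(-1, l)), Add(79, Mul(-3, A)))) = Add(-5, Mul(Add(79, Mul(-3, A)), Add(A, Mul(-1, l)))))
Pow(Add(Function('y')(7, 2), 47), 2) = Pow(Add(Add(-5, Mul(-79, 7), Mul(-3, Pow(2, 2)), Mul(79, 2), Mul(3, 2, 7)), 47), 2) = Pow(Add(Add(-5, -553, Mul(-3, 4), 158, 42), 47), 2) = Pow(Add(Add(-5, -553, -12, 158, 42), 47), 2) = Pow(Add(-370, 47), 2) = Pow(-323, 2) = 104329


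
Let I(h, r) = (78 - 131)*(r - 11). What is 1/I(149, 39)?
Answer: -1/1484 ≈ -0.00067385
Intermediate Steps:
I(h, r) = 583 - 53*r (I(h, r) = -53*(-11 + r) = 583 - 53*r)
1/I(149, 39) = 1/(583 - 53*39) = 1/(583 - 2067) = 1/(-1484) = -1/1484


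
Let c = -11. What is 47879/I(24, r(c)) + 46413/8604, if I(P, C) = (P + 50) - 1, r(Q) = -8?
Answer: 46148785/69788 ≈ 661.27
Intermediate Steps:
I(P, C) = 49 + P (I(P, C) = (50 + P) - 1 = 49 + P)
47879/I(24, r(c)) + 46413/8604 = 47879/(49 + 24) + 46413/8604 = 47879/73 + 46413*(1/8604) = 47879*(1/73) + 5157/956 = 47879/73 + 5157/956 = 46148785/69788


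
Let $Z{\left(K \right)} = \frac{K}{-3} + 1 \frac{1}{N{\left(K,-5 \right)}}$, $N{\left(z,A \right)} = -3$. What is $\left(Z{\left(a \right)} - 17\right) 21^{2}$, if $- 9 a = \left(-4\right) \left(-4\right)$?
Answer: $- \frac{22148}{3} \approx -7382.7$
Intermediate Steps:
$a = - \frac{16}{9}$ ($a = - \frac{\left(-4\right) \left(-4\right)}{9} = \left(- \frac{1}{9}\right) 16 = - \frac{16}{9} \approx -1.7778$)
$Z{\left(K \right)} = - \frac{1}{3} - \frac{K}{3}$ ($Z{\left(K \right)} = \frac{K}{-3} + 1 \frac{1}{-3} = K \left(- \frac{1}{3}\right) + 1 \left(- \frac{1}{3}\right) = - \frac{K}{3} - \frac{1}{3} = - \frac{1}{3} - \frac{K}{3}$)
$\left(Z{\left(a \right)} - 17\right) 21^{2} = \left(\left(- \frac{1}{3} - - \frac{16}{27}\right) - 17\right) 21^{2} = \left(\left(- \frac{1}{3} + \frac{16}{27}\right) - 17\right) 441 = \left(\frac{7}{27} - 17\right) 441 = \left(- \frac{452}{27}\right) 441 = - \frac{22148}{3}$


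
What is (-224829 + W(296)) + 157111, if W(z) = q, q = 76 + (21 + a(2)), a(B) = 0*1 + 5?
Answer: -67616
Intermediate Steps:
a(B) = 5 (a(B) = 0 + 5 = 5)
q = 102 (q = 76 + (21 + 5) = 76 + 26 = 102)
W(z) = 102
(-224829 + W(296)) + 157111 = (-224829 + 102) + 157111 = -224727 + 157111 = -67616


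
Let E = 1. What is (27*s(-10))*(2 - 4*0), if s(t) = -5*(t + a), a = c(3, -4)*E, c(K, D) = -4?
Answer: 3780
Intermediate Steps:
a = -4 (a = -4*1 = -4)
s(t) = 20 - 5*t (s(t) = -5*(t - 4) = -5*(-4 + t) = 20 - 5*t)
(27*s(-10))*(2 - 4*0) = (27*(20 - 5*(-10)))*(2 - 4*0) = (27*(20 + 50))*(2 + 0) = (27*70)*2 = 1890*2 = 3780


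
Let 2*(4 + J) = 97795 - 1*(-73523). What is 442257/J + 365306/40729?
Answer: 49302970783/3488642495 ≈ 14.132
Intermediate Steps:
J = 85655 (J = -4 + (97795 - 1*(-73523))/2 = -4 + (97795 + 73523)/2 = -4 + (½)*171318 = -4 + 85659 = 85655)
442257/J + 365306/40729 = 442257/85655 + 365306/40729 = 49302970783/3488642495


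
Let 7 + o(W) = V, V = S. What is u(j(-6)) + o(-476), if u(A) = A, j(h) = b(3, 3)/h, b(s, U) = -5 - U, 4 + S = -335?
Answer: -1034/3 ≈ -344.67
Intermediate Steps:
S = -339 (S = -4 - 335 = -339)
V = -339
o(W) = -346 (o(W) = -7 - 339 = -346)
j(h) = -8/h (j(h) = (-5 - 1*3)/h = (-5 - 3)/h = -8/h)
u(j(-6)) + o(-476) = -8/(-6) - 346 = -8*(-⅙) - 346 = 4/3 - 346 = -1034/3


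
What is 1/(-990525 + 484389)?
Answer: -1/506136 ≈ -1.9758e-6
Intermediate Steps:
1/(-990525 + 484389) = 1/(-506136) = -1/506136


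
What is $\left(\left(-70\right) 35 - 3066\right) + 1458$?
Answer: $-4058$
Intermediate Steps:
$\left(\left(-70\right) 35 - 3066\right) + 1458 = \left(-2450 - 3066\right) + 1458 = -5516 + 1458 = -4058$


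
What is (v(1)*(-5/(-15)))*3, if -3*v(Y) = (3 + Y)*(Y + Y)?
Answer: -8/3 ≈ -2.6667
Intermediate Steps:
v(Y) = -2*Y*(3 + Y)/3 (v(Y) = -(3 + Y)*(Y + Y)/3 = -(3 + Y)*2*Y/3 = -2*Y*(3 + Y)/3)
(v(1)*(-5/(-15)))*3 = ((-⅔*1*(3 + 1))*(-5/(-15)))*3 = ((-⅔*1*4)*(-5*(-1/15)))*3 = -8/3*⅓*3 = -8/9*3 = -8/3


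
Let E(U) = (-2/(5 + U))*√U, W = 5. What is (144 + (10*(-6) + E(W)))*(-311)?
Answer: -26124 + 311*√5/5 ≈ -25985.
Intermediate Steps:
E(U) = -2*√U/(5 + U)
(144 + (10*(-6) + E(W)))*(-311) = (144 + (10*(-6) - 2*√5/(5 + 5)))*(-311) = (144 + (-60 - 2*√5/10))*(-311) = (144 + (-60 - 2*√5*⅒))*(-311) = (144 + (-60 - √5/5))*(-311) = (84 - √5/5)*(-311) = -26124 + 311*√5/5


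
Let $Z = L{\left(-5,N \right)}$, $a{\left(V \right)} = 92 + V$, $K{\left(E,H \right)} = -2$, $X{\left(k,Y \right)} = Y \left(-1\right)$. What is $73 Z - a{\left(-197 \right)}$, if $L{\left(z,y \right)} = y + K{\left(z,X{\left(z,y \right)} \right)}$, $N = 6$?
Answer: $397$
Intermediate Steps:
$X{\left(k,Y \right)} = - Y$
$L{\left(z,y \right)} = -2 + y$ ($L{\left(z,y \right)} = y - 2 = -2 + y$)
$Z = 4$ ($Z = -2 + 6 = 4$)
$73 Z - a{\left(-197 \right)} = 73 \cdot 4 - \left(92 - 197\right) = 292 - -105 = 292 + 105 = 397$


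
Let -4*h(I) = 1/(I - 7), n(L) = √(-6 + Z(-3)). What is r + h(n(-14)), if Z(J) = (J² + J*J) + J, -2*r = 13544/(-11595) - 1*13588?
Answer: 1260542827/185520 ≈ 6794.6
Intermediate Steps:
r = 78783202/11595 (r = -(13544/(-11595) - 1*13588)/2 = -(13544*(-1/11595) - 13588)/2 = -(-13544/11595 - 13588)/2 = -½*(-157566404/11595) = 78783202/11595 ≈ 6794.6)
Z(J) = J + 2*J² (Z(J) = (J² + J²) + J = 2*J² + J = J + 2*J²)
n(L) = 3 (n(L) = √(-6 - 3*(1 + 2*(-3))) = √(-6 - 3*(1 - 6)) = √(-6 - 3*(-5)) = √(-6 + 15) = √9 = 3)
h(I) = -1/(4*(-7 + I)) (h(I) = -1/(4*(I - 7)) = -1/(4*(-7 + I)))
r + h(n(-14)) = 78783202/11595 - 1/(-28 + 4*3) = 78783202/11595 - 1/(-28 + 12) = 78783202/11595 - 1/(-16) = 78783202/11595 - 1*(-1/16) = 78783202/11595 + 1/16 = 1260542827/185520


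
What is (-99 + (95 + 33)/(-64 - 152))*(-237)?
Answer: 212431/9 ≈ 23603.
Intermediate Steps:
(-99 + (95 + 33)/(-64 - 152))*(-237) = (-99 + 128/(-216))*(-237) = (-99 + 128*(-1/216))*(-237) = (-99 - 16/27)*(-237) = -2689/27*(-237) = 212431/9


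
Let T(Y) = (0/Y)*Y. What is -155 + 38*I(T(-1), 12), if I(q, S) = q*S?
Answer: -155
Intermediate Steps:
T(Y) = 0 (T(Y) = 0*Y = 0)
I(q, S) = S*q
-155 + 38*I(T(-1), 12) = -155 + 38*(12*0) = -155 + 38*0 = -155 + 0 = -155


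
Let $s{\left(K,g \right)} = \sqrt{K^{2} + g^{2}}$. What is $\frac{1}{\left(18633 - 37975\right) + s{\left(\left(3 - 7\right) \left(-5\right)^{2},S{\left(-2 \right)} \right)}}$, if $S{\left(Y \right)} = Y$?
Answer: $- \frac{9671}{187051480} - \frac{\sqrt{2501}}{187051480} \approx -5.197 \cdot 10^{-5}$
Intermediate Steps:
$\frac{1}{\left(18633 - 37975\right) + s{\left(\left(3 - 7\right) \left(-5\right)^{2},S{\left(-2 \right)} \right)}} = \frac{1}{\left(18633 - 37975\right) + \sqrt{\left(\left(3 - 7\right) \left(-5\right)^{2}\right)^{2} + \left(-2\right)^{2}}} = \frac{1}{\left(18633 - 37975\right) + \sqrt{\left(\left(-4\right) 25\right)^{2} + 4}} = \frac{1}{-19342 + \sqrt{\left(-100\right)^{2} + 4}} = \frac{1}{-19342 + \sqrt{10000 + 4}} = \frac{1}{-19342 + \sqrt{10004}} = \frac{1}{-19342 + 2 \sqrt{2501}}$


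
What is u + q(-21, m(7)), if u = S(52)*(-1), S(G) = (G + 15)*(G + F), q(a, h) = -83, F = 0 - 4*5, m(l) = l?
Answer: -2227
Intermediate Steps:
F = -20 (F = 0 - 20 = -20)
S(G) = (-20 + G)*(15 + G) (S(G) = (G + 15)*(G - 20) = (15 + G)*(-20 + G) = (-20 + G)*(15 + G))
u = -2144 (u = (-300 + 52² - 5*52)*(-1) = (-300 + 2704 - 260)*(-1) = 2144*(-1) = -2144)
u + q(-21, m(7)) = -2144 - 83 = -2227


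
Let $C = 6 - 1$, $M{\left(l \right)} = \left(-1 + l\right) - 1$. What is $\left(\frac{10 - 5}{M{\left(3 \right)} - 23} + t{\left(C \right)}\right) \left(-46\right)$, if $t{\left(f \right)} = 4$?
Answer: $- \frac{1909}{11} \approx -173.55$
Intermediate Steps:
$M{\left(l \right)} = -2 + l$
$C = 5$
$\left(\frac{10 - 5}{M{\left(3 \right)} - 23} + t{\left(C \right)}\right) \left(-46\right) = \left(\frac{10 - 5}{\left(-2 + 3\right) - 23} + 4\right) \left(-46\right) = \left(\frac{5}{1 - 23} + 4\right) \left(-46\right) = \left(\frac{5}{-22} + 4\right) \left(-46\right) = \left(5 \left(- \frac{1}{22}\right) + 4\right) \left(-46\right) = \left(- \frac{5}{22} + 4\right) \left(-46\right) = \frac{83}{22} \left(-46\right) = - \frac{1909}{11}$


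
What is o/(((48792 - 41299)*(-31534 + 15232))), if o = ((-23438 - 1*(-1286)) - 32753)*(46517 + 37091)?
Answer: 2295248620/61075443 ≈ 37.581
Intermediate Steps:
o = -4590497240 (o = ((-23438 + 1286) - 32753)*83608 = (-22152 - 32753)*83608 = -54905*83608 = -4590497240)
o/(((48792 - 41299)*(-31534 + 15232))) = -4590497240*1/((-31534 + 15232)*(48792 - 41299)) = -4590497240/(7493*(-16302)) = -4590497240/(-122150886) = -4590497240*(-1/122150886) = 2295248620/61075443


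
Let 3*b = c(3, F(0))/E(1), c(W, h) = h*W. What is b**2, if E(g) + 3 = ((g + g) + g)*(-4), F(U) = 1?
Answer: 1/225 ≈ 0.0044444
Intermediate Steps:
c(W, h) = W*h
E(g) = -3 - 12*g (E(g) = -3 + ((g + g) + g)*(-4) = -3 + (2*g + g)*(-4) = -3 + (3*g)*(-4) = -3 - 12*g)
b = -1/15 (b = ((3*1)/(-3 - 12*1))/3 = (3/(-3 - 12))/3 = (3/(-15))/3 = (3*(-1/15))/3 = (1/3)*(-1/5) = -1/15 ≈ -0.066667)
b**2 = (-1/15)**2 = 1/225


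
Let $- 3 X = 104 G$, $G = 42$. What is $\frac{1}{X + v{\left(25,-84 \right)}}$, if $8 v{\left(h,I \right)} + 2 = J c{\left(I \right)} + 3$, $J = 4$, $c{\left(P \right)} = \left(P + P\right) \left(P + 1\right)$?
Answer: $\frac{8}{44129} \approx 0.00018129$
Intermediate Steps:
$c{\left(P \right)} = 2 P \left(1 + P\right)$
$v{\left(h,I \right)} = \frac{1}{8} + I \left(1 + I\right)$ ($v{\left(h,I \right)} = - \frac{1}{4} + \frac{4 \cdot 2 I \left(1 + I\right) + 3}{8} = - \frac{1}{4} + \frac{8 I \left(1 + I\right) + 3}{8} = - \frac{1}{4} + \frac{3 + 8 I \left(1 + I\right)}{8} = - \frac{1}{4} + \left(\frac{3}{8} + I \left(1 + I\right)\right) = \frac{1}{8} + I \left(1 + I\right)$)
$X = -1456$ ($X = - \frac{104 \cdot 42}{3} = \left(- \frac{1}{3}\right) 4368 = -1456$)
$\frac{1}{X + v{\left(25,-84 \right)}} = \frac{1}{-1456 + \left(\frac{1}{8} - 84 + \left(-84\right)^{2}\right)} = \frac{1}{-1456 + \left(\frac{1}{8} - 84 + 7056\right)} = \frac{1}{-1456 + \frac{55777}{8}} = \frac{1}{\frac{44129}{8}} = \frac{8}{44129}$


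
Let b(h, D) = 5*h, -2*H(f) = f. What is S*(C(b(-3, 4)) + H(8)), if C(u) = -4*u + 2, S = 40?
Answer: 2320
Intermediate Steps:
H(f) = -f/2
C(u) = 2 - 4*u
S*(C(b(-3, 4)) + H(8)) = 40*((2 - 20*(-3)) - 1/2*8) = 40*((2 - 4*(-15)) - 4) = 40*((2 + 60) - 4) = 40*(62 - 4) = 40*58 = 2320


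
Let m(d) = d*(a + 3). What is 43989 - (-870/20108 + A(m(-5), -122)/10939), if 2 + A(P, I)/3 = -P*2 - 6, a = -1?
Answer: 4837945672755/109980706 ≈ 43989.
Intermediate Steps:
m(d) = 2*d (m(d) = d*(-1 + 3) = d*2 = 2*d)
A(P, I) = -24 - 6*P (A(P, I) = -6 + 3*(-P*2 - 6) = -6 + 3*(-2*P - 6) = -6 + 3*(-6 - 2*P) = -6 + (-18 - 6*P) = -24 - 6*P)
43989 - (-870/20108 + A(m(-5), -122)/10939) = 43989 - (-870/20108 + (-24 - 12*(-5))/10939) = 43989 - (-870*1/20108 + (-24 - 6*(-10))*(1/10939)) = 43989 - (-435/10054 + (-24 + 60)*(1/10939)) = 43989 - (-435/10054 + 36*(1/10939)) = 43989 - (-435/10054 + 36/10939) = 43989 - 1*(-4396521/109980706) = 43989 + 4396521/109980706 = 4837945672755/109980706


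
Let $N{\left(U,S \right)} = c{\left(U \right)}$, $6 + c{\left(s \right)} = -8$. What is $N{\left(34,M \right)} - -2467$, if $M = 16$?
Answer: $2453$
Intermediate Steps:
$c{\left(s \right)} = -14$ ($c{\left(s \right)} = -6 - 8 = -14$)
$N{\left(U,S \right)} = -14$
$N{\left(34,M \right)} - -2467 = -14 - -2467 = -14 + 2467 = 2453$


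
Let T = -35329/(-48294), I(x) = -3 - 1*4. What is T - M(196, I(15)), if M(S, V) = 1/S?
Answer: 3438095/4732812 ≈ 0.72644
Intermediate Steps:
I(x) = -7 (I(x) = -3 - 4 = -7)
T = 35329/48294 (T = -35329*(-1/48294) = 35329/48294 ≈ 0.73154)
T - M(196, I(15)) = 35329/48294 - 1/196 = 3438095/4732812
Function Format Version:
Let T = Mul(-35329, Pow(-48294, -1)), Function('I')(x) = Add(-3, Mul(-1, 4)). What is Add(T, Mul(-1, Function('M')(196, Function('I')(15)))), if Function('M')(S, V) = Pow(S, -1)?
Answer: Rational(3438095, 4732812) ≈ 0.72644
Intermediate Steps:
Function('I')(x) = -7 (Function('I')(x) = Add(-3, -4) = -7)
T = Rational(35329, 48294) (T = Mul(-35329, Rational(-1, 48294)) = Rational(35329, 48294) ≈ 0.73154)
Add(T, Mul(-1, Function('M')(196, Function('I')(15)))) = Add(Rational(35329, 48294), Mul(-1, Pow(196, -1))) = Add(Rational(35329, 48294), Mul(-1, Rational(1, 196))) = Add(Rational(35329, 48294), Rational(-1, 196)) = Rational(3438095, 4732812)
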